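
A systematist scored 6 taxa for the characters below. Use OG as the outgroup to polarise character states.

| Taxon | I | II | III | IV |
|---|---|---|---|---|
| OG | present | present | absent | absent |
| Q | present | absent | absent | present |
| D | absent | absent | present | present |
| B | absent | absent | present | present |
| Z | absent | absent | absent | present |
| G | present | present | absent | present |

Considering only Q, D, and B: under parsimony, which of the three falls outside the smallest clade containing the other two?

Character polarity is set by the outgroup: the derived state is whichever differs from the outgroup's state, so for I, II the derived state is 'absent', and for the remaining characters it is 'present'.
Only B, D, and Z show the derived state 'absent' for I, supporting them as a clade.
II: derived state 'absent' in B, D, Q, and Z only — synapomorphy for {B, D, Q, Z}.
III: derived state 'present' in B and D only — synapomorphy for {B, D}.
IV (derived state 'present') is shared by all ingroup taxa — unites the whole ingroup.
Most parsimonious ingroup topology: ((Q,((D,B),Z)),G).
B and D share a more recent common ancestor with each other than either does with Q, so Q is the least closely related of the three.

Q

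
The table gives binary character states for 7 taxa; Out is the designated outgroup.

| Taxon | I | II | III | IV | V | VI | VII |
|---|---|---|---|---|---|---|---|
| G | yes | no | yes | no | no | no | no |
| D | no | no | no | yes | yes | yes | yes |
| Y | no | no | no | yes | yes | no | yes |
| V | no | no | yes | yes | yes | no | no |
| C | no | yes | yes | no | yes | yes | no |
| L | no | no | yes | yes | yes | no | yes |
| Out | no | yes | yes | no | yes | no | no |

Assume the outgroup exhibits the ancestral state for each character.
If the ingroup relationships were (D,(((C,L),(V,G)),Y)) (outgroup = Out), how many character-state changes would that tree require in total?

14

Map each character onto (D,(((C,L),(V,G)),Y)) (rooted by Out) and count the minimum state changes it requires (Fitch parsimony):
I: 1; II: 2; III: 2; IV: 3; V: 1; VI: 2; VII: 3.
Total tree length = 14.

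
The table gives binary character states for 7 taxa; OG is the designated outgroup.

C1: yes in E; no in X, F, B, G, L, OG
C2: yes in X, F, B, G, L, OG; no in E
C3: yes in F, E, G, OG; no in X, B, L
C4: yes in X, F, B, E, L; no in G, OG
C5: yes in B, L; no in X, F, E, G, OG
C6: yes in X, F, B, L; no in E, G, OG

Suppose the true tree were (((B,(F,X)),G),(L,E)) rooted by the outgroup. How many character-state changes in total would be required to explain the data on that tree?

Map each character onto (((B,(F,X)),G),(L,E)) (rooted by OG) and count the minimum state changes it requires (Fitch parsimony):
C1: 1; C2: 1; C3: 3; C4: 2; C5: 2; C6: 2.
Total tree length = 11.

11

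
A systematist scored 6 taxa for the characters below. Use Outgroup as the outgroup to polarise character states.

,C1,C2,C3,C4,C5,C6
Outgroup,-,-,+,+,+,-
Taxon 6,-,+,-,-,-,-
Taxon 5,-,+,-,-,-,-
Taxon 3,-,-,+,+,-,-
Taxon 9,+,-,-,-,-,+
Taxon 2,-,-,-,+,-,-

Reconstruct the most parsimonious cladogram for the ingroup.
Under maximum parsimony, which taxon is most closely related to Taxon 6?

Taxon 5

Character polarity is set by the outgroup: the derived state is whichever differs from the outgroup's state, so for C3, C4, C5 the derived state is '-', and for the remaining characters it is '+'.
C1 (derived state '+') is unique to Taxon 9 (autapomorphy; uninformative for grouping).
C2: derived state '+' in Taxon 5 and Taxon 6 only — synapomorphy for {Taxon 5, Taxon 6}.
C3: derived state '-' in Taxon 2, Taxon 5, Taxon 6, and Taxon 9 only — synapomorphy for {Taxon 2, Taxon 5, Taxon 6, Taxon 9}.
C4: derived state '-' in Taxon 5, Taxon 6, and Taxon 9 only — synapomorphy for {Taxon 5, Taxon 6, Taxon 9}.
C5 (derived state '-') is shared by all ingroup taxa — unites the whole ingroup.
C6: derived state '+' in Taxon 9 only — an autapomorphy, so it tells us nothing about relationships among taxa.
Most parsimonious ingroup topology: ((((Taxon 6,Taxon 5),Taxon 9),Taxon 2),Taxon 3).
Taxon 6 and Taxon 5 form a cherry on this tree, so they are sister taxa.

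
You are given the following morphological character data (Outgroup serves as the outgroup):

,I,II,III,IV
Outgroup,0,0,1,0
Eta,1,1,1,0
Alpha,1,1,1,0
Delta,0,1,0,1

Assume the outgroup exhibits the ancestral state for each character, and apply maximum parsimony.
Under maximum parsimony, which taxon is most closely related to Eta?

Alpha

Character polarity is set by the outgroup: the derived state is whichever differs from the outgroup's state, so for III the derived state is '0', and for the remaining characters it is '1'.
Only Alpha and Eta show the derived state '1' for I, supporting them as a clade.
II (derived state '1') is shared by all ingroup taxa — unites the whole ingroup.
III (derived state '0') is unique to Delta (autapomorphy; uninformative for grouping).
IV: derived state '1' in Delta only — an autapomorphy, so it tells us nothing about relationships among taxa.
Most parsimonious ingroup topology: ((Eta,Alpha),Delta).
Eta and Alpha form a cherry on this tree, so they are sister taxa.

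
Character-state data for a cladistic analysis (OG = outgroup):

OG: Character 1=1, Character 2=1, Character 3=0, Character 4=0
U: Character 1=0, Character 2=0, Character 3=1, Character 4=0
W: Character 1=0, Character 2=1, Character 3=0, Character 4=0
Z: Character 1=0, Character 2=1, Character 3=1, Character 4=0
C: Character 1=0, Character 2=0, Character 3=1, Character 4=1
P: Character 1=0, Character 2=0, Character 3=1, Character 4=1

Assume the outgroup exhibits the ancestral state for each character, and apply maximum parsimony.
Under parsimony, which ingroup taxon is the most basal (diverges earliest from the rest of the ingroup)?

Character polarity is set by the outgroup: the derived state is whichever differs from the outgroup's state, so for Character 1, Character 2 the derived state is '0', and for the remaining characters it is '1'.
Character 1 (derived state '0') is shared by all ingroup taxa — unites the whole ingroup.
Character 2: derived state '0' in C, P, and U only — synapomorphy for {C, P, U}.
Only C, P, U, and Z show the derived state '1' for Character 3, supporting them as a clade.
Only C and P show the derived state '1' for Character 4, supporting them as a clade.
Most parsimonious ingroup topology: (((U,(C,P)),Z),W).
W is sister to the clade containing all other ingroup taxa, so it is the earliest-diverging (most basal) ingroup lineage.

W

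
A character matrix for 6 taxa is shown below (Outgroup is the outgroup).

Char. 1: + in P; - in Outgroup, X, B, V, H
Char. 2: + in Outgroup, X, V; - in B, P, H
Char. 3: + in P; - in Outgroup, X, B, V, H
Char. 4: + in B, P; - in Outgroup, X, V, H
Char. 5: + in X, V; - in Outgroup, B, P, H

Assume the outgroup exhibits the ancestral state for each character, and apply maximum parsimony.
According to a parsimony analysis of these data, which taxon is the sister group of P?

B

Character polarity is set by the outgroup: the derived state is whichever differs from the outgroup's state, so for Char. 2 the derived state is '-', and for the remaining characters it is '+'.
Char. 1 (derived state '+') is unique to P (autapomorphy; uninformative for grouping).
Char. 2: derived state '-' in B, H, and P only — synapomorphy for {B, H, P}.
Char. 3: derived state '+' in P only — an autapomorphy, so it tells us nothing about relationships among taxa.
Char. 4: derived state '+' in B and P only — synapomorphy for {B, P}.
Only V and X show the derived state '+' for Char. 5, supporting them as a clade.
Most parsimonious ingroup topology: ((X,V),((B,P),H)).
P and B form a cherry on this tree, so they are sister taxa.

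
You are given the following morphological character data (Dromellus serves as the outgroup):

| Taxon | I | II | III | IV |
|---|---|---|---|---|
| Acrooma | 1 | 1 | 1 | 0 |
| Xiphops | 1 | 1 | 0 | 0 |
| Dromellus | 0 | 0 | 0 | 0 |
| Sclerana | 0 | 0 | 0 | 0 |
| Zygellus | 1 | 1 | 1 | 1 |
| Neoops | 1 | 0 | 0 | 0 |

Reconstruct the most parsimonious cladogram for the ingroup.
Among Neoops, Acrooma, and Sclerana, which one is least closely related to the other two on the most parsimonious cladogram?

The outgroup has state '0' for every character, so '1' is the derived state throughout.
I (derived state '1') is shared by Acrooma, Neoops, Xiphops, and Zygellus — a synapomorphy uniting that clade.
II: derived state '1' in Acrooma, Xiphops, and Zygellus only — synapomorphy for {Acrooma, Xiphops, Zygellus}.
III (derived state '1') is shared by Acrooma and Zygellus — a synapomorphy uniting that clade.
IV (derived state '1') is unique to Zygellus (autapomorphy; uninformative for grouping).
Most parsimonious ingroup topology: (((Xiphops,(Zygellus,Acrooma)),Neoops),Sclerana).
Acrooma and Neoops share a more recent common ancestor with each other than either does with Sclerana, so Sclerana is the least closely related of the three.

Sclerana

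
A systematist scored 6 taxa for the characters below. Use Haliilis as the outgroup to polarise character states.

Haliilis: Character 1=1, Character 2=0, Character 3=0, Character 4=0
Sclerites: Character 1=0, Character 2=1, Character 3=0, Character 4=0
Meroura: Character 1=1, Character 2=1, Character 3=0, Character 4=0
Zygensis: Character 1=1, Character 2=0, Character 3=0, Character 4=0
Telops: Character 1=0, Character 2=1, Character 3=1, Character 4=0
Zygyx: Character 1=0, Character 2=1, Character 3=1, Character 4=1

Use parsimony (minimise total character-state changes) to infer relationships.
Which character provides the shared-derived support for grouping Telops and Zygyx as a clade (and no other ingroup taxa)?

Character 3

Character polarity is set by the outgroup: the derived state is whichever differs from the outgroup's state, so for Character 1 the derived state is '0', and for the remaining characters it is '1'.
Only Sclerites, Telops, and Zygyx show the derived state '0' for Character 1, supporting them as a clade.
Only Meroura, Sclerites, Telops, and Zygyx show the derived state '1' for Character 2, supporting them as a clade.
Character 3: derived state '1' in Telops and Zygyx only — synapomorphy for {Telops, Zygyx}.
Character 4 (derived state '1') is unique to Zygyx (autapomorphy; uninformative for grouping).
Most parsimonious ingroup topology: (((Sclerites,(Telops,Zygyx)),Meroura),Zygensis).
The clade {Telops, Zygyx} is supported by Character 3: its derived state '1' occurs in exactly those taxa and in no other taxon (including the outgroup).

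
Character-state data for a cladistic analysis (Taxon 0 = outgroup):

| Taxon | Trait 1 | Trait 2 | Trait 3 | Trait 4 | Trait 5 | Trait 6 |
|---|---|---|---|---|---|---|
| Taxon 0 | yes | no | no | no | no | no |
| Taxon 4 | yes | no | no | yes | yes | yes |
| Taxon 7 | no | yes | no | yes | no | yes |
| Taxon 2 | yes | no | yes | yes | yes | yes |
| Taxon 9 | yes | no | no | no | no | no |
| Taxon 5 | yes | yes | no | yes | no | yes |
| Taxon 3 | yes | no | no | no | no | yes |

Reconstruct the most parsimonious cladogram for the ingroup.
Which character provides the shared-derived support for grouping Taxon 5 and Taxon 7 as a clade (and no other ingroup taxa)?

Trait 2

Character polarity is set by the outgroup: the derived state is whichever differs from the outgroup's state, so for Trait 1 the derived state is 'no', and for the remaining characters it is 'yes'.
Trait 1 (derived state 'no') is unique to Taxon 7 (autapomorphy; uninformative for grouping).
Only Taxon 5 and Taxon 7 show the derived state 'yes' for Trait 2, supporting them as a clade.
Trait 3: derived state 'yes' in Taxon 2 only — an autapomorphy, so it tells us nothing about relationships among taxa.
Trait 4 (derived state 'yes') is shared by Taxon 2, Taxon 4, Taxon 5, and Taxon 7 — a synapomorphy uniting that clade.
Trait 5 (derived state 'yes') is shared by Taxon 2 and Taxon 4 — a synapomorphy uniting that clade.
Trait 6: derived state 'yes' in Taxon 2, Taxon 3, Taxon 4, Taxon 5, and Taxon 7 only — synapomorphy for {Taxon 2, Taxon 3, Taxon 4, Taxon 5, Taxon 7}.
Most parsimonious ingroup topology: ((((Taxon 4,Taxon 2),(Taxon 7,Taxon 5)),Taxon 3),Taxon 9).
The clade {Taxon 5, Taxon 7} is supported by Trait 2: its derived state 'yes' occurs in exactly those taxa and in no other taxon (including the outgroup).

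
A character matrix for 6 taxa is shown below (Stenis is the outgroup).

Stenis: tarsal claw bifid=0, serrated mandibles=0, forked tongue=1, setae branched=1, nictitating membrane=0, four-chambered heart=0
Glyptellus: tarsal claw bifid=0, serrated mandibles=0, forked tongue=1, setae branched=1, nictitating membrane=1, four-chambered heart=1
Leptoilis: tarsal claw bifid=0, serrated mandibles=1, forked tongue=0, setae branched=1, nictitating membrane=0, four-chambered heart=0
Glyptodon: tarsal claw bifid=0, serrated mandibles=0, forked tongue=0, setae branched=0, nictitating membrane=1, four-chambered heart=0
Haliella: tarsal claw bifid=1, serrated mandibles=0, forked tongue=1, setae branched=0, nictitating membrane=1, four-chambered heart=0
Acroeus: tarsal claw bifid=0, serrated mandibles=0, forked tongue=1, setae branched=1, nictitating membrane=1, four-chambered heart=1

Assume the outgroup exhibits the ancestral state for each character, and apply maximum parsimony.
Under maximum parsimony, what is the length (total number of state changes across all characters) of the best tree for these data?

Character polarity is set by the outgroup: the derived state is whichever differs from the outgroup's state, so for forked tongue, setae branched the derived state is '0', and for the remaining characters it is '1'.
tarsal claw bifid: derived state '1' in Haliella only — an autapomorphy, so it tells us nothing about relationships among taxa.
serrated mandibles (derived state '1') is unique to Leptoilis (autapomorphy; uninformative for grouping).
forked tongue (state '0') occurs in Glyptodon and Leptoilis but conflicts with the nesting implied by the other characters — most parsimoniously interpreted as homoplasy.
Only Glyptodon and Haliella show the derived state '0' for setae branched, supporting them as a clade.
nictitating membrane: derived state '1' in Acroeus, Glyptellus, Glyptodon, and Haliella only — synapomorphy for {Acroeus, Glyptellus, Glyptodon, Haliella}.
Only Acroeus and Glyptellus show the derived state '1' for four-chambered heart, supporting them as a clade.
Most parsimonious ingroup topology: (((Glyptellus,Acroeus),(Glyptodon,Haliella)),Leptoilis).
Changes per character on this tree: tarsal claw bifid: 1; serrated mandibles: 1; forked tongue: 2; setae branched: 1; nictitating membrane: 1; four-chambered heart: 1.
Total = 7.

7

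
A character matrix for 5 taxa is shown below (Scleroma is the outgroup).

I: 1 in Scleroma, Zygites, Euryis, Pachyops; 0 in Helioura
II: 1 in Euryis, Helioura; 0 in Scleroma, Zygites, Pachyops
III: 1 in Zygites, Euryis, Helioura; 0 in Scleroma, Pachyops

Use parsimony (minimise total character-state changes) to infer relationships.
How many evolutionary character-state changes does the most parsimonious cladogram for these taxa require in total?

Character polarity is set by the outgroup: the derived state is whichever differs from the outgroup's state, so for I the derived state is '0', and for the remaining characters it is '1'.
I: derived state '0' in Helioura only — an autapomorphy, so it tells us nothing about relationships among taxa.
II (derived state '1') is shared by Euryis and Helioura — a synapomorphy uniting that clade.
III: derived state '1' in Euryis, Helioura, and Zygites only — synapomorphy for {Euryis, Helioura, Zygites}.
Most parsimonious ingroup topology: ((Zygites,(Euryis,Helioura)),Pachyops).
Changes per character on this tree: I: 1; II: 1; III: 1.
Total = 3.

3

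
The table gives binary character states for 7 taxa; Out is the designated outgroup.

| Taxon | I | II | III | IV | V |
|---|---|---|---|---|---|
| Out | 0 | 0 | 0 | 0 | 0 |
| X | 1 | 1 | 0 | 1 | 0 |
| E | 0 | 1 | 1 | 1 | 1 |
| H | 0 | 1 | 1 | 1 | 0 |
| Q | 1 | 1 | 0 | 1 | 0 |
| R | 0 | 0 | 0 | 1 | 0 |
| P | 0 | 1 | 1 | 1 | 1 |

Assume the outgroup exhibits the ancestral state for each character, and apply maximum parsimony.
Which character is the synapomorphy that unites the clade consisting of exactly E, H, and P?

The outgroup has state '0' for every character, so '1' is the derived state throughout.
Only Q and X show the derived state '1' for I, supporting them as a clade.
II (derived state '1') is shared by E, H, P, Q, and X — a synapomorphy uniting that clade.
Only E, H, and P show the derived state '1' for III, supporting them as a clade.
IV (derived state '1') is shared by all ingroup taxa — unites the whole ingroup.
Only E and P show the derived state '1' for V, supporting them as a clade.
Most parsimonious ingroup topology: (((X,Q),((E,P),H)),R).
The clade {E, H, P} is supported by III: its derived state '1' occurs in exactly those taxa and in no other taxon (including the outgroup).

III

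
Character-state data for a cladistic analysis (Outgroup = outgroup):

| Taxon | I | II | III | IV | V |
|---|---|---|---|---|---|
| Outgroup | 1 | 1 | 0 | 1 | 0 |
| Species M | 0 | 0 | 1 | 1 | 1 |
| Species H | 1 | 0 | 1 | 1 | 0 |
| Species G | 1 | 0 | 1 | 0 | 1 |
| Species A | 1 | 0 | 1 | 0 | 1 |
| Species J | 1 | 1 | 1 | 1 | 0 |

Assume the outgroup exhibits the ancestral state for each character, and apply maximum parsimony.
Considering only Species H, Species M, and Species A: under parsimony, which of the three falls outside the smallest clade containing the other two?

Character polarity is set by the outgroup: the derived state is whichever differs from the outgroup's state, so for I, II, IV the derived state is '0', and for the remaining characters it is '1'.
I: derived state '0' in Species M only — an autapomorphy, so it tells us nothing about relationships among taxa.
II: derived state '0' in Species A, Species G, Species H, and Species M only — synapomorphy for {Species A, Species G, Species H, Species M}.
III (derived state '1') is shared by all ingroup taxa — unites the whole ingroup.
Only Species A and Species G show the derived state '0' for IV, supporting them as a clade.
Only Species A, Species G, and Species M show the derived state '1' for V, supporting them as a clade.
Most parsimonious ingroup topology: (((Species M,(Species G,Species A)),Species H),Species J).
Species A and Species M share a more recent common ancestor with each other than either does with Species H, so Species H is the least closely related of the three.

Species H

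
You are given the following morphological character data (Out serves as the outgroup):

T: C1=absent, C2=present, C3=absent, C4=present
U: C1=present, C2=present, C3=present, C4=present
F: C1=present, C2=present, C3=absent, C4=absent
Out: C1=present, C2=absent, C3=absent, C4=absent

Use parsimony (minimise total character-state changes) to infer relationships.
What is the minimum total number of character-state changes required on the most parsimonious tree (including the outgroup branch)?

Character polarity is set by the outgroup: the derived state is whichever differs from the outgroup's state, so for C1 the derived state is 'absent', and for the remaining characters it is 'present'.
C1: derived state 'absent' in T only — an autapomorphy, so it tells us nothing about relationships among taxa.
All ingroup taxa share the derived state 'present' for C2; it defines the ingroup but does not resolve relationships within it.
C3 (derived state 'present') is unique to U (autapomorphy; uninformative for grouping).
C4: derived state 'present' in T and U only — synapomorphy for {T, U}.
Most parsimonious ingroup topology: ((T,U),F).
Changes per character on this tree: C1: 1; C2: 1; C3: 1; C4: 1.
Total = 4.

4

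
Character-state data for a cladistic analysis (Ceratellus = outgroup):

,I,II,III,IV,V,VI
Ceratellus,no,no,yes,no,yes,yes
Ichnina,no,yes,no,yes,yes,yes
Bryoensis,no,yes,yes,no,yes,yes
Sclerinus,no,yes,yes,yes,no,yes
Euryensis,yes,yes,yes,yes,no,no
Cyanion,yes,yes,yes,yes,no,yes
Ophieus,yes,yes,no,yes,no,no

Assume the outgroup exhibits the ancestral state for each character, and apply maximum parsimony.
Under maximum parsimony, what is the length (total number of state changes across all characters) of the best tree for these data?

7

Character polarity is set by the outgroup: the derived state is whichever differs from the outgroup's state, so for III, V, VI the derived state is 'no', and for the remaining characters it is 'yes'.
Only Cyanion, Euryensis, and Ophieus show the derived state 'yes' for I, supporting them as a clade.
All ingroup taxa share the derived state 'yes' for II; it defines the ingroup but does not resolve relationships within it.
III groups Ichnina and Ophieus, which is incompatible with the clades supported by the remaining characters; treating it as convergent (homoplasy) costs fewer steps than any alternative tree.
IV (derived state 'yes') is shared by Cyanion, Euryensis, Ichnina, Ophieus, and Sclerinus — a synapomorphy uniting that clade.
Only Cyanion, Euryensis, Ophieus, and Sclerinus show the derived state 'no' for V, supporting them as a clade.
VI (derived state 'no') is shared by Euryensis and Ophieus — a synapomorphy uniting that clade.
Most parsimonious ingroup topology: ((Ichnina,(Sclerinus,((Euryensis,Ophieus),Cyanion))),Bryoensis).
Changes per character on this tree: I: 1; II: 1; III: 2; IV: 1; V: 1; VI: 1.
Total = 7.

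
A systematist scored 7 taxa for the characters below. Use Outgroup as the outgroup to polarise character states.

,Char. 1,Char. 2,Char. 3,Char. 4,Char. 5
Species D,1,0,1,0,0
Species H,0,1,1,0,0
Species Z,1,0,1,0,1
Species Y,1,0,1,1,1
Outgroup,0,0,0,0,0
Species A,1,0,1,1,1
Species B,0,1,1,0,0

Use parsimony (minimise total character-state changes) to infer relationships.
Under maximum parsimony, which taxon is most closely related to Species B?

Species H

The outgroup has state '0' for every character, so '1' is the derived state throughout.
Char. 1 (derived state '1') is shared by Species A, Species D, Species Y, and Species Z — a synapomorphy uniting that clade.
Char. 2: derived state '1' in Species B and Species H only — synapomorphy for {Species B, Species H}.
All ingroup taxa share the derived state '1' for Char. 3; it defines the ingroup but does not resolve relationships within it.
Char. 4 (derived state '1') is shared by Species A and Species Y — a synapomorphy uniting that clade.
Char. 5: derived state '1' in Species A, Species Y, and Species Z only — synapomorphy for {Species A, Species Y, Species Z}.
Most parsimonious ingroup topology: (((Species Z,(Species A,Species Y)),Species D),(Species H,Species B)).
Species B and Species H form a cherry on this tree, so they are sister taxa.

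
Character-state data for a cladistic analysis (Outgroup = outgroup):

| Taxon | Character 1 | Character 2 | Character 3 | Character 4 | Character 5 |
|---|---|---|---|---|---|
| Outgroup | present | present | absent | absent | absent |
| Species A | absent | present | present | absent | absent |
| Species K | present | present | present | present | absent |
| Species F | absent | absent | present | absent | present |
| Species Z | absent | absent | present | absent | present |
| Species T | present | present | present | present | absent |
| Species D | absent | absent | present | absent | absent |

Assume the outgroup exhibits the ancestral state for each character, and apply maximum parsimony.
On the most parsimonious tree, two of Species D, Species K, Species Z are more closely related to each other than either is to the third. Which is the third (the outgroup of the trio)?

Species K

Character polarity is set by the outgroup: the derived state is whichever differs from the outgroup's state, so for Character 1, Character 2 the derived state is 'absent', and for the remaining characters it is 'present'.
Character 1 (derived state 'absent') is shared by Species A, Species D, Species F, and Species Z — a synapomorphy uniting that clade.
Character 2 (derived state 'absent') is shared by Species D, Species F, and Species Z — a synapomorphy uniting that clade.
Character 3 (derived state 'present') is shared by all ingroup taxa — unites the whole ingroup.
Only Species K and Species T show the derived state 'present' for Character 4, supporting them as a clade.
Character 5: derived state 'present' in Species F and Species Z only — synapomorphy for {Species F, Species Z}.
Most parsimonious ingroup topology: ((Species A,((Species F,Species Z),Species D)),(Species K,Species T)).
Species D and Species Z share a more recent common ancestor with each other than either does with Species K, so Species K is the least closely related of the three.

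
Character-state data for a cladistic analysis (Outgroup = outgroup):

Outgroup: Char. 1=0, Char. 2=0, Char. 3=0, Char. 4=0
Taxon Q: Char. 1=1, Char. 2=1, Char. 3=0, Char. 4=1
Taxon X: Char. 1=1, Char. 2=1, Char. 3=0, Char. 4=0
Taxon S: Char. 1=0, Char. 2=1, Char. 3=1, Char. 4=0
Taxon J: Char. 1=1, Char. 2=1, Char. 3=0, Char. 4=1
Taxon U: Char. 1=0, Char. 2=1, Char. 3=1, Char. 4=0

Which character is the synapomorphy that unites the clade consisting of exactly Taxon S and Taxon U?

The outgroup has state '0' for every character, so '1' is the derived state throughout.
Char. 1 (derived state '1') is shared by Taxon J, Taxon Q, and Taxon X — a synapomorphy uniting that clade.
All ingroup taxa share the derived state '1' for Char. 2; it defines the ingroup but does not resolve relationships within it.
Char. 3 (derived state '1') is shared by Taxon S and Taxon U — a synapomorphy uniting that clade.
Char. 4 (derived state '1') is shared by Taxon J and Taxon Q — a synapomorphy uniting that clade.
Most parsimonious ingroup topology: (((Taxon Q,Taxon J),Taxon X),(Taxon S,Taxon U)).
The clade {Taxon S, Taxon U} is supported by Char. 3: its derived state '1' occurs in exactly those taxa and in no other taxon (including the outgroup).

Char. 3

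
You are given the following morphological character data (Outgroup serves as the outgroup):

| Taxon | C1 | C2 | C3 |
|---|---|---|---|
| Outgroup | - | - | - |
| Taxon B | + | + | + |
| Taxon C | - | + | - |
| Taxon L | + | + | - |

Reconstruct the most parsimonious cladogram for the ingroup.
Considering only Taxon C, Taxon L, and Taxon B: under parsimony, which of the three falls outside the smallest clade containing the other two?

Taxon C

The outgroup has state '-' for every character, so '+' is the derived state throughout.
C1: derived state '+' in Taxon B and Taxon L only — synapomorphy for {Taxon B, Taxon L}.
All ingroup taxa share the derived state '+' for C2; it defines the ingroup but does not resolve relationships within it.
C3: derived state '+' in Taxon B only — an autapomorphy, so it tells us nothing about relationships among taxa.
Most parsimonious ingroup topology: ((Taxon B,Taxon L),Taxon C).
Taxon L and Taxon B share a more recent common ancestor with each other than either does with Taxon C, so Taxon C is the least closely related of the three.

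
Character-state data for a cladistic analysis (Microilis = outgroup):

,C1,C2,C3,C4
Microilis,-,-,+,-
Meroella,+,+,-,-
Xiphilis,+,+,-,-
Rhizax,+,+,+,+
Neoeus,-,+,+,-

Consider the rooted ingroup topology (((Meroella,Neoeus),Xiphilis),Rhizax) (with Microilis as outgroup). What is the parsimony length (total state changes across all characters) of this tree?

Map each character onto (((Meroella,Neoeus),Xiphilis),Rhizax) (rooted by Microilis) and count the minimum state changes it requires (Fitch parsimony):
C1: 2; C2: 1; C3: 2; C4: 1.
Total tree length = 6.

6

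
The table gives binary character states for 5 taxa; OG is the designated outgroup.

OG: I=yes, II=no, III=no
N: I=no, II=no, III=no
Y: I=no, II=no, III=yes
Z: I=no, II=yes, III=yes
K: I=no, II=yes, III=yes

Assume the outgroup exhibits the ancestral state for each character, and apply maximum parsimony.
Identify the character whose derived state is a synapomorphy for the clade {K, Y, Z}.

III

Character polarity is set by the outgroup: the derived state is whichever differs from the outgroup's state, so for I the derived state is 'no', and for the remaining characters it is 'yes'.
All ingroup taxa share the derived state 'no' for I; it defines the ingroup but does not resolve relationships within it.
II: derived state 'yes' in K and Z only — synapomorphy for {K, Z}.
III (derived state 'yes') is shared by K, Y, and Z — a synapomorphy uniting that clade.
Most parsimonious ingroup topology: (N,(Y,(Z,K))).
The clade {K, Y, Z} is supported by III: its derived state 'yes' occurs in exactly those taxa and in no other taxon (including the outgroup).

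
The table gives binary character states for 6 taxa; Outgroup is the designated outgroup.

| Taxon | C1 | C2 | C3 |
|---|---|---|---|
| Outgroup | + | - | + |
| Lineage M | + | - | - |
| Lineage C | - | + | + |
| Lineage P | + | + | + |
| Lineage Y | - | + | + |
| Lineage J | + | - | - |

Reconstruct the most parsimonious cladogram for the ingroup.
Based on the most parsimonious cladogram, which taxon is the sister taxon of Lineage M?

Lineage J

Character polarity is set by the outgroup: the derived state is whichever differs from the outgroup's state, so for C1, C3 the derived state is '-', and for the remaining characters it is '+'.
C1: derived state '-' in Lineage C and Lineage Y only — synapomorphy for {Lineage C, Lineage Y}.
C2: derived state '+' in Lineage C, Lineage P, and Lineage Y only — synapomorphy for {Lineage C, Lineage P, Lineage Y}.
C3: derived state '-' in Lineage J and Lineage M only — synapomorphy for {Lineage J, Lineage M}.
Most parsimonious ingroup topology: ((Lineage M,Lineage J),((Lineage C,Lineage Y),Lineage P)).
Lineage M and Lineage J form a cherry on this tree, so they are sister taxa.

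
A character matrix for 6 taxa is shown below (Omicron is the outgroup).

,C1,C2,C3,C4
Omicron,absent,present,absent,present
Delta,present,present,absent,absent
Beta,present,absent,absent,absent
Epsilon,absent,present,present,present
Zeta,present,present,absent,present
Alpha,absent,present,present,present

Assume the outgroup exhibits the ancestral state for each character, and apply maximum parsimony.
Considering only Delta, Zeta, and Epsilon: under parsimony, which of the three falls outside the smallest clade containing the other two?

Epsilon

Character polarity is set by the outgroup: the derived state is whichever differs from the outgroup's state, so for C2, C4 the derived state is 'absent', and for the remaining characters it is 'present'.
C1: derived state 'present' in Beta, Delta, and Zeta only — synapomorphy for {Beta, Delta, Zeta}.
C2 (derived state 'absent') is unique to Beta (autapomorphy; uninformative for grouping).
Only Alpha and Epsilon show the derived state 'present' for C3, supporting them as a clade.
C4: derived state 'absent' in Beta and Delta only — synapomorphy for {Beta, Delta}.
Most parsimonious ingroup topology: (((Delta,Beta),Zeta),(Epsilon,Alpha)).
Delta and Zeta share a more recent common ancestor with each other than either does with Epsilon, so Epsilon is the least closely related of the three.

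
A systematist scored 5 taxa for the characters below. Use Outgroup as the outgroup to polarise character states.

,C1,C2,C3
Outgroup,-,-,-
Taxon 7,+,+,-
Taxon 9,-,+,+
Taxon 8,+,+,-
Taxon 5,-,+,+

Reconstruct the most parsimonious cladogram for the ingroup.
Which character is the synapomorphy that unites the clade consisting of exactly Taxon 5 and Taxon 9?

The outgroup has state '-' for every character, so '+' is the derived state throughout.
Only Taxon 7 and Taxon 8 show the derived state '+' for C1, supporting them as a clade.
C2 (derived state '+') is shared by all ingroup taxa — unites the whole ingroup.
Only Taxon 5 and Taxon 9 show the derived state '+' for C3, supporting them as a clade.
Most parsimonious ingroup topology: ((Taxon 7,Taxon 8),(Taxon 9,Taxon 5)).
The clade {Taxon 5, Taxon 9} is supported by C3: its derived state '+' occurs in exactly those taxa and in no other taxon (including the outgroup).

C3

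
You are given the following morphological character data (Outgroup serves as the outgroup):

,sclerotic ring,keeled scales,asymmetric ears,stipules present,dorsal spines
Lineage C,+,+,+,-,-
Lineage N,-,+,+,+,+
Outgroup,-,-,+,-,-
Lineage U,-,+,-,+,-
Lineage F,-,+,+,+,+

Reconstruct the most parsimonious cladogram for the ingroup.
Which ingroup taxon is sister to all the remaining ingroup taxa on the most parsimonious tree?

Character polarity is set by the outgroup: the derived state is whichever differs from the outgroup's state, so for asymmetric ears the derived state is '-', and for the remaining characters it is '+'.
sclerotic ring (derived state '+') is unique to Lineage C (autapomorphy; uninformative for grouping).
keeled scales (derived state '+') is shared by all ingroup taxa — unites the whole ingroup.
asymmetric ears: derived state '-' in Lineage U only — an autapomorphy, so it tells us nothing about relationships among taxa.
Only Lineage F, Lineage N, and Lineage U show the derived state '+' for stipules present, supporting them as a clade.
dorsal spines (derived state '+') is shared by Lineage F and Lineage N — a synapomorphy uniting that clade.
Most parsimonious ingroup topology: (Lineage C,((Lineage F,Lineage N),Lineage U)).
Lineage C is sister to the clade containing all other ingroup taxa, so it is the earliest-diverging (most basal) ingroup lineage.

Lineage C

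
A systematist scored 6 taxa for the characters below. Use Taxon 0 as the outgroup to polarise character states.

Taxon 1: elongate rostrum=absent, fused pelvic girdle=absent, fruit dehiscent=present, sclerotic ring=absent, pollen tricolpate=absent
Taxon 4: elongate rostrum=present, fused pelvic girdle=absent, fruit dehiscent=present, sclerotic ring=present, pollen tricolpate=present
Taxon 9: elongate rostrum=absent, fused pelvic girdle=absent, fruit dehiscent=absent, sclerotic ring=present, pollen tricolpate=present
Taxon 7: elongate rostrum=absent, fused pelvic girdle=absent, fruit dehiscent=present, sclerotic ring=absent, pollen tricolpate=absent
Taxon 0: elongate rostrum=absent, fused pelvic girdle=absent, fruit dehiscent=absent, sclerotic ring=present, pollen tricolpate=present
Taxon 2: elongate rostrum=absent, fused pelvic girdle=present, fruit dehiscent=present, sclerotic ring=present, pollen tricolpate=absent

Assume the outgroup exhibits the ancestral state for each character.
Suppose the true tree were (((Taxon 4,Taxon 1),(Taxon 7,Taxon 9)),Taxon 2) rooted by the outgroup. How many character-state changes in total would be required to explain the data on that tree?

Map each character onto (((Taxon 4,Taxon 1),(Taxon 7,Taxon 9)),Taxon 2) (rooted by Taxon 0) and count the minimum state changes it requires (Fitch parsimony):
elongate rostrum: 1; fused pelvic girdle: 1; fruit dehiscent: 2; sclerotic ring: 2; pollen tricolpate: 3.
Total tree length = 9.

9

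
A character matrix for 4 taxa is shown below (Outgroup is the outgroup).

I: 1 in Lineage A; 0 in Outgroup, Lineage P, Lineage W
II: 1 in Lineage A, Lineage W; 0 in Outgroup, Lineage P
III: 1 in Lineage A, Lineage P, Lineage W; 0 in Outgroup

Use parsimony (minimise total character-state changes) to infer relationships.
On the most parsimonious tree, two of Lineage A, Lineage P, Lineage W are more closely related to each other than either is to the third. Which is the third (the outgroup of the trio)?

Lineage P

The outgroup has state '0' for every character, so '1' is the derived state throughout.
I: derived state '1' in Lineage A only — an autapomorphy, so it tells us nothing about relationships among taxa.
II: derived state '1' in Lineage A and Lineage W only — synapomorphy for {Lineage A, Lineage W}.
III (derived state '1') is shared by all ingroup taxa — unites the whole ingroup.
Most parsimonious ingroup topology: ((Lineage A,Lineage W),Lineage P).
Lineage W and Lineage A share a more recent common ancestor with each other than either does with Lineage P, so Lineage P is the least closely related of the three.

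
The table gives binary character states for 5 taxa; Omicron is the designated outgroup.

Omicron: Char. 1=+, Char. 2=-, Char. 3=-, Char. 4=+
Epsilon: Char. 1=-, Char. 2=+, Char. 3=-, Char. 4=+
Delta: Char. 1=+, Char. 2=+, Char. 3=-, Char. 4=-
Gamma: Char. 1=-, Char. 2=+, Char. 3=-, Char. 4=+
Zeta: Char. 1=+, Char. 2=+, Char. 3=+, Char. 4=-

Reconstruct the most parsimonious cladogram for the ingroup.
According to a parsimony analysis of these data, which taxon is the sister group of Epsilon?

Character polarity is set by the outgroup: the derived state is whichever differs from the outgroup's state, so for Char. 1, Char. 4 the derived state is '-', and for the remaining characters it is '+'.
Char. 1 (derived state '-') is shared by Epsilon and Gamma — a synapomorphy uniting that clade.
All ingroup taxa share the derived state '+' for Char. 2; it defines the ingroup but does not resolve relationships within it.
Char. 3 (derived state '+') is unique to Zeta (autapomorphy; uninformative for grouping).
Only Delta and Zeta show the derived state '-' for Char. 4, supporting them as a clade.
Most parsimonious ingroup topology: ((Epsilon,Gamma),(Delta,Zeta)).
Epsilon and Gamma form a cherry on this tree, so they are sister taxa.

Gamma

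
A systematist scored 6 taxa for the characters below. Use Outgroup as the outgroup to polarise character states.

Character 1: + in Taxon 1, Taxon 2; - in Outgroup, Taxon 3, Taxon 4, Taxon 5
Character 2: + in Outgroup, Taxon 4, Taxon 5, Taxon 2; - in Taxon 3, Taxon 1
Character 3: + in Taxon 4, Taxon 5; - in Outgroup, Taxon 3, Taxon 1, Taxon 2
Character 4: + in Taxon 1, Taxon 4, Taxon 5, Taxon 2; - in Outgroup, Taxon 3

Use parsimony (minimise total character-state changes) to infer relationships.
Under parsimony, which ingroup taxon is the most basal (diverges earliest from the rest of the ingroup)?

Character polarity is set by the outgroup: the derived state is whichever differs from the outgroup's state, so for Character 2 the derived state is '-', and for the remaining characters it is '+'.
Only Taxon 1 and Taxon 2 show the derived state '+' for Character 1, supporting them as a clade.
Character 2 groups Taxon 1 and Taxon 3, which is incompatible with the clades supported by the remaining characters; treating it as convergent (homoplasy) costs fewer steps than any alternative tree.
Character 3: derived state '+' in Taxon 4 and Taxon 5 only — synapomorphy for {Taxon 4, Taxon 5}.
Character 4 (derived state '+') is shared by Taxon 1, Taxon 2, Taxon 4, and Taxon 5 — a synapomorphy uniting that clade.
Most parsimonious ingroup topology: (Taxon 3,((Taxon 1,Taxon 2),(Taxon 4,Taxon 5))).
Taxon 3 is sister to the clade containing all other ingroup taxa, so it is the earliest-diverging (most basal) ingroup lineage.

Taxon 3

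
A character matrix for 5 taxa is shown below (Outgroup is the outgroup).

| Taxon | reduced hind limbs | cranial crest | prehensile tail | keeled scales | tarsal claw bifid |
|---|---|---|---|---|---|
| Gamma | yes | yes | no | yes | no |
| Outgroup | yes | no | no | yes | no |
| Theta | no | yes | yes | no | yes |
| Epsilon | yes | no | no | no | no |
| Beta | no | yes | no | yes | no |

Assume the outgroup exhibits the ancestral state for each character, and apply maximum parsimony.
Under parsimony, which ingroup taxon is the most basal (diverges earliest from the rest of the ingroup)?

Character polarity is set by the outgroup: the derived state is whichever differs from the outgroup's state, so for reduced hind limbs, keeled scales the derived state is 'no', and for the remaining characters it is 'yes'.
Only Beta and Theta show the derived state 'no' for reduced hind limbs, supporting them as a clade.
cranial crest: derived state 'yes' in Beta, Gamma, and Theta only — synapomorphy for {Beta, Gamma, Theta}.
prehensile tail: derived state 'yes' in Theta only — an autapomorphy, so it tells us nothing about relationships among taxa.
keeled scales (state 'no') occurs in Epsilon and Theta but conflicts with the nesting implied by the other characters — most parsimoniously interpreted as homoplasy.
tarsal claw bifid (derived state 'yes') is unique to Theta (autapomorphy; uninformative for grouping).
Most parsimonious ingroup topology: (((Beta,Theta),Gamma),Epsilon).
Epsilon is sister to the clade containing all other ingroup taxa, so it is the earliest-diverging (most basal) ingroup lineage.

Epsilon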